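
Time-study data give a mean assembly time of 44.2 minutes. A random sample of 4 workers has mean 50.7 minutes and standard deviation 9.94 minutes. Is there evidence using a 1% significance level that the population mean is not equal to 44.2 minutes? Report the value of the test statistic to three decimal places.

H0: μ = 44.2; H1: μ ≠ 44.2 (one-sample t-test, two-sided).
t = (x̄ − μ₀)/(s/√n) = (50.7 − 44.2)/(9.94/√4) = 1.308
df = n − 1 = 3
Two-sided p-value ≈ 0.282
Since p ≈ 0.282 > α = 0.01, fail to reject H0; the data do not provide sufficient evidence against H0.

1.308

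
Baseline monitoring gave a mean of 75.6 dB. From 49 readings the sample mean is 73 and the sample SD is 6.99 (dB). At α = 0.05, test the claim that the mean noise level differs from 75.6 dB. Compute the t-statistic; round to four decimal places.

H0: μ = 75.6; H1: μ ≠ 75.6 (one-sample t-test, two-sided).
t = (x̄ − μ₀)/(s/√n) = (73 − 75.6)/(6.99/√49) = -2.6037
df = n − 1 = 48
Two-sided p-value ≈ 0.0122
Since p ≈ 0.0122 < α = 0.05, reject H0; the evidence is statistically significant.

-2.6037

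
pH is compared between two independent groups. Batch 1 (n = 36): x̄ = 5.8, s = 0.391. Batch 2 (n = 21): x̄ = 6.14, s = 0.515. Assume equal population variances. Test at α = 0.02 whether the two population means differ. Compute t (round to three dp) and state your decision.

Let group 1 = batch 1, group 2 = batch 2. H0: μ_1 = μ_2; H1: μ_1 ≠ μ_2 (two-sample pooled-variance t-test, two-sided).
s_p² = [(36−1)·0.391² + (21−1)·0.515²]/(36+21−2) = 0.193733
t = (5.8 − 6.14)/√[0.193733·(1/36 + 1/21)] = -2.813
df = n₁ + n₂ − 2 = 55
Two-sided p-value ≈ 0.0068
Since p ≈ 0.0068 < α = 0.02, reject H0; the evidence is statistically significant.

t = -2.813; reject H0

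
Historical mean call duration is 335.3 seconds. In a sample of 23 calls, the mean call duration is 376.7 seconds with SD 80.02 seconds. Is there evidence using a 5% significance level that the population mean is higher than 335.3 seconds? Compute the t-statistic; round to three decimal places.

2.481

H0: μ = 335.3; H1: μ > 335.3 (one-sample t-test, right-tailed).
t = (x̄ − μ₀)/(s/√n) = (376.7 − 335.3)/(80.02/√23) = 2.481
df = n − 1 = 22
p-value = P(T ≥ 2.481) ≈ 0.0106
Since p ≈ 0.0106 < α = 0.05, reject H0; the data support H1.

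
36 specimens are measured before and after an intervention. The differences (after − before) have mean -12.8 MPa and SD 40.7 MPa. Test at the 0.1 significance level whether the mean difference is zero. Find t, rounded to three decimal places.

-1.887

H0: μ_d = 0; H1: μ_d ≠ 0 (paired t-test on the differences, two-sided).
t = d̄/(s_d/√n) = -12.8/(40.7/√36) = -1.887
df = n − 1 = 35
Two-sided p-value ≈ 0.0675
Since p ≈ 0.0675 < α = 0.1, reject H0; the data support H1.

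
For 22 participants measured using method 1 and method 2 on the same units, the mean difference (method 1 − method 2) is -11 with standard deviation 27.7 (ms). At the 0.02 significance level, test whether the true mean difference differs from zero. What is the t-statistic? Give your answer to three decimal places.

-1.863

H0: μ_d = 0; H1: μ_d ≠ 0 (paired t-test on the differences, two-sided).
t = d̄/(s_d/√n) = -11/(27.7/√22) = -1.863
df = n − 1 = 21
Two-sided p-value ≈ 0.077
Since p ≈ 0.077 > α = 0.02, fail to reject H0; the data do not provide sufficient evidence against H0.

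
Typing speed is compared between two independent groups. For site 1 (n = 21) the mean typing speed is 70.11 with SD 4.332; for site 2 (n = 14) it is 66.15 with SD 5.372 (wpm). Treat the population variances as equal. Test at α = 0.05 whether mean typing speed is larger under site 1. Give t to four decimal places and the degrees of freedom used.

Let group 1 = site 1, group 2 = site 2. H0: μ_1 = μ_2; H1: μ_1 > μ_2 (two-sample pooled-variance t-test, right-tailed).
s_p² = [(21−1)·4.332² + (14−1)·5.372²]/(21+14−2) = 22.7419
t = (70.11 − 66.15)/√[22.7419·(1/21 + 1/14)] = 2.4067
df = n₁ + n₂ − 2 = 33
p-value = P(T ≥ 2.4067) ≈ 0.0109
Since p ≈ 0.0109 < α = 0.05, reject H0; the evidence is statistically significant.

t = 2.4067, df = 33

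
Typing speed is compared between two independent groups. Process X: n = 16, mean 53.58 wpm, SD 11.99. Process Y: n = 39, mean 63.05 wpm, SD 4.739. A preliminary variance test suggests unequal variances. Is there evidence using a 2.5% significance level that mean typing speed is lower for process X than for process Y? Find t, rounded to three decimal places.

-3.063

Let group 1 = process X, group 2 = process Y. H0: μ_1 = μ_2; H1: μ_1 < μ_2 (Welch's two-sample t-test, left-tailed).
t = (x̄_1 − x̄_2)/√(s_1²/n_1 + s_2²/n_2) = (53.58 − 63.05)/√(11.99²/16 + 4.739²/39) = -3.063
Welch–Satterthwaite df ≈ 16.96
p-value = P(T ≤ -3.063) ≈ 0.004
Since p ≈ 0.004 < α = 0.025, reject H0; the data support H1.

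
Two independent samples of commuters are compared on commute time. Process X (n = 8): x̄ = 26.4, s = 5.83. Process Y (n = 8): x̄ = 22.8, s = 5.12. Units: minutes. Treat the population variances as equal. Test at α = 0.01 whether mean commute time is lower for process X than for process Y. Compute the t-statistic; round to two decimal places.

1.31

Let group 1 = process X, group 2 = process Y. H0: μ_1 = μ_2; H1: μ_1 < μ_2 (two-sample pooled-variance t-test, left-tailed).
s_p² = [(8−1)·5.83² + (8−1)·5.12²]/(8+8−2) = 30.1016
t = (26.4 − 22.8)/√[30.1016·(1/8 + 1/8)] = 1.31
df = n₁ + n₂ − 2 = 14
p-value = P(T ≤ 1.31) ≈ 0.895
Since p ≈ 0.895 > α = 0.01, fail to reject H0; the evidence is not statistically significant.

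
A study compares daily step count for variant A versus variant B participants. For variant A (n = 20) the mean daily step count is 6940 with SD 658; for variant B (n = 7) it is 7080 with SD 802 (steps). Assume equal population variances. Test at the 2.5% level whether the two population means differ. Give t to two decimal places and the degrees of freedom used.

Let group 1 = variant A, group 2 = variant B. H0: μ_1 = μ_2; H1: μ_1 ≠ μ_2 (two-sample pooled-variance t-test, two-sided).
s_p² = [(20−1)·658² + (7−1)·802²]/(20+7−2) = 483422
t = (6940 − 7080)/√[483422·(1/20 + 1/7)] = -0.46
df = n₁ + n₂ − 2 = 25
Two-sided p-value ≈ 0.6505
Since p ≈ 0.6505 > α = 0.025, fail to reject H0; the data do not provide sufficient evidence against H0.

t = -0.46, df = 25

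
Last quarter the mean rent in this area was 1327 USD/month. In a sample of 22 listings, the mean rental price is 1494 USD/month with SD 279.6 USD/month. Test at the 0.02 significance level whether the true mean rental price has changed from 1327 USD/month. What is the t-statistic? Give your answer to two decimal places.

2.80

H0: μ = 1327; H1: μ ≠ 1327 (one-sample t-test, two-sided).
t = (x̄ − μ₀)/(s/√n) = (1494 − 1327)/(279.6/√22) = 2.80
df = n − 1 = 21
Two-sided p-value ≈ 0.011
Since p ≈ 0.011 < α = 0.02, reject H0; the data support H1.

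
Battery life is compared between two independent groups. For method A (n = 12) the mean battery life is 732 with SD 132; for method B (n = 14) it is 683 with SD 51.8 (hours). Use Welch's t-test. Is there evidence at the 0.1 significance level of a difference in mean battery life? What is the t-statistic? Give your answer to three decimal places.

Let group 1 = method A, group 2 = method B. H0: μ_1 = μ_2; H1: μ_1 ≠ μ_2 (Welch's two-sample t-test, two-sided).
t = (x̄_1 − x̄_2)/√(s_1²/n_1 + s_2²/n_2) = (732 − 683)/√(132²/12 + 51.8²/14) = 1.209
Welch–Satterthwaite df ≈ 13.89
Two-sided p-value ≈ 0.247
Since p ≈ 0.247 > α = 0.1, fail to reject H0; the evidence is not statistically significant.

1.209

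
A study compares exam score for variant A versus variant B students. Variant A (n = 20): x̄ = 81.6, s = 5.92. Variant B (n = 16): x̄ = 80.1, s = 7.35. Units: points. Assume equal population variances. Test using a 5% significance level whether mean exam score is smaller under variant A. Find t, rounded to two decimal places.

0.68

Let group 1 = variant A, group 2 = variant B. H0: μ_1 = μ_2; H1: μ_1 < μ_2 (two-sample pooled-variance t-test, left-tailed).
s_p² = [(20−1)·5.92² + (16−1)·7.35²]/(20+16−2) = 43.4182
t = (81.6 − 80.1)/√[43.4182·(1/20 + 1/16)] = 0.68
df = n₁ + n₂ − 2 = 34
p-value = P(T ≤ 0.68) ≈ 0.749
Since p ≈ 0.749 > α = 0.05, fail to reject H0; the data do not provide sufficient evidence against H0.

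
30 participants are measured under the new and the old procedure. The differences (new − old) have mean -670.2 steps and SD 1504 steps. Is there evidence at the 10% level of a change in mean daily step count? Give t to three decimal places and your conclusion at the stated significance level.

H0: μ_d = 0; H1: μ_d ≠ 0 (paired t-test on the differences, two-sided).
t = d̄/(s_d/√n) = -670.2/(1504/√30) = -2.441
df = n − 1 = 29
Two-sided p-value ≈ 0.021
Since p ≈ 0.021 < α = 0.1, reject H0; the evidence is statistically significant.

t = -2.441; reject H0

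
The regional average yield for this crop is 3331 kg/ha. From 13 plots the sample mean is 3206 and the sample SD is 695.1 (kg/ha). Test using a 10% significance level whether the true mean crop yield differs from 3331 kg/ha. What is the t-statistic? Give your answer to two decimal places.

H0: μ = 3331; H1: μ ≠ 3331 (one-sample t-test, two-sided).
t = (x̄ − μ₀)/(s/√n) = (3206 − 3331)/(695.1/√13) = -0.65
df = n − 1 = 12
Two-sided p-value ≈ 0.529
Since p ≈ 0.529 > α = 0.1, fail to reject H0; the data do not provide sufficient evidence against H0.

-0.65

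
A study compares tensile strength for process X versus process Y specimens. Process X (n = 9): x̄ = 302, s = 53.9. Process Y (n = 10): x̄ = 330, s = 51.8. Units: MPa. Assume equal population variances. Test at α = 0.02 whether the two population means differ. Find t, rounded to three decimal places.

-1.154

Let group 1 = process X, group 2 = process Y. H0: μ_1 = μ_2; H1: μ_1 ≠ μ_2 (two-sample pooled-variance t-test, two-sided).
s_p² = [(9−1)·53.9² + (10−1)·51.8²]/(9+10−2) = 2787.7
t = (302 − 330)/√[2787.7·(1/9 + 1/10)] = -1.154
df = n₁ + n₂ − 2 = 17
Two-sided p-value ≈ 0.2644
Since p ≈ 0.2644 > α = 0.02, fail to reject H0; the data do not provide sufficient evidence against H0.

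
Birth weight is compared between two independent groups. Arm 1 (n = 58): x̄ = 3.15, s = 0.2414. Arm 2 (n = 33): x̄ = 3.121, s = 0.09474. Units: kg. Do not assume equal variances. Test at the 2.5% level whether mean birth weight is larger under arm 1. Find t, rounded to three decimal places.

Let group 1 = arm 1, group 2 = arm 2. H0: μ_1 = μ_2; H1: μ_1 > μ_2 (Welch's two-sample t-test, right-tailed).
t = (x̄_1 − x̄_2)/√(s_1²/n_1 + s_2²/n_2) = (3.15 − 3.121)/√(0.2414²/58 + 0.09474²/33) = 0.812
Welch–Satterthwaite df ≈ 81.41
p-value = P(T ≥ 0.812) ≈ 0.2097
Since p ≈ 0.2097 > α = 0.025, fail to reject H0; the data do not provide sufficient evidence against H0.

0.812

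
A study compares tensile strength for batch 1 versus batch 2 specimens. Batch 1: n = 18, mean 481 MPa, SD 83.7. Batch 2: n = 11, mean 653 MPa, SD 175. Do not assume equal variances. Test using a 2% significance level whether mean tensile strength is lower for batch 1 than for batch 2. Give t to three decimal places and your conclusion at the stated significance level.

Let group 1 = batch 1, group 2 = batch 2. H0: μ_1 = μ_2; H1: μ_1 < μ_2 (Welch's two-sample t-test, left-tailed).
t = (x̄_1 − x̄_2)/√(s_1²/n_1 + s_2²/n_2) = (481 − 653)/√(83.7²/18 + 175²/11) = -3.053
Welch–Satterthwaite df ≈ 12.84
p-value = P(T ≤ -3.053) ≈ 0.0047
Since p ≈ 0.0047 < α = 0.02, reject H0; the evidence is statistically significant.

t = -3.053; reject H0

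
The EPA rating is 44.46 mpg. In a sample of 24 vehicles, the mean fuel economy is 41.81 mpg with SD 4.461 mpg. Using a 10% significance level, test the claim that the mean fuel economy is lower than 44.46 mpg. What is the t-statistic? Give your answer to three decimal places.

H0: μ = 44.46; H1: μ < 44.46 (one-sample t-test, left-tailed).
t = (x̄ − μ₀)/(s/√n) = (41.81 − 44.46)/(4.461/√24) = -2.910
df = n − 1 = 23
p-value = P(T ≤ -2.910) ≈ 0.0039
Since p ≈ 0.0039 < α = 0.1, reject H0; the data support H1.

-2.910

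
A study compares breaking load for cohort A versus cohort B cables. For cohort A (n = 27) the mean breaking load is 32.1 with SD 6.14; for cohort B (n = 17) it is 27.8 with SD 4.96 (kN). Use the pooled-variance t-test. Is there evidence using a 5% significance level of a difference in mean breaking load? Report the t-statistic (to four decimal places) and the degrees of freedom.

t = 2.4283, df = 42

Let group 1 = cohort A, group 2 = cohort B. H0: μ_1 = μ_2; H1: μ_1 ≠ μ_2 (two-sample pooled-variance t-test, two-sided).
s_p² = [(27−1)·6.14² + (17−1)·4.96²]/(27+17−2) = 32.7099
t = (32.1 − 27.8)/√[32.7099·(1/27 + 1/17)] = 2.4283
df = n₁ + n₂ − 2 = 42
Two-sided p-value ≈ 0.0195
Since p ≈ 0.0195 < α = 0.05, reject H0; the data support H1.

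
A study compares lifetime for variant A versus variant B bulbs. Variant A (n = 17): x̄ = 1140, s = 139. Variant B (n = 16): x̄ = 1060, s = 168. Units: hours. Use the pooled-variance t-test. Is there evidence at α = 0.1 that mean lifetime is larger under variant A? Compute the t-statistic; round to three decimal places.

1.494

Let group 1 = variant A, group 2 = variant B. H0: μ_1 = μ_2; H1: μ_1 > μ_2 (two-sample pooled-variance t-test, right-tailed).
s_p² = [(17−1)·139² + (16−1)·168²]/(17+16−2) = 23628.9
t = (1140 − 1060)/√[23628.9·(1/17 + 1/16)] = 1.494
df = n₁ + n₂ − 2 = 31
p-value = P(T ≥ 1.494) ≈ 0.0726
Since p ≈ 0.0726 < α = 0.1, reject H0; the evidence is statistically significant.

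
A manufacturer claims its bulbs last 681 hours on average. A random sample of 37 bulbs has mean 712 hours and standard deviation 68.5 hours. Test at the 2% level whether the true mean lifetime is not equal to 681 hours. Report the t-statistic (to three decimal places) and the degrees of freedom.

H0: μ = 681; H1: μ ≠ 681 (one-sample t-test, two-sided).
t = (x̄ − μ₀)/(s/√n) = (712 − 681)/(68.5/√37) = 2.753
df = n − 1 = 36
Two-sided p-value ≈ 0.0092
Since p ≈ 0.0092 < α = 0.02, reject H0; the evidence is statistically significant.

t = 2.753, df = 36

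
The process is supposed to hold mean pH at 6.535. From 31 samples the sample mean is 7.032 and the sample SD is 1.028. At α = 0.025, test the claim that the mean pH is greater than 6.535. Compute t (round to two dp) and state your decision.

H0: μ = 6.535; H1: μ > 6.535 (one-sample t-test, right-tailed).
t = (x̄ − μ₀)/(s/√n) = (7.032 − 6.535)/(1.028/√31) = 2.69
df = n − 1 = 30
p-value = P(T ≥ 2.69) ≈ 0.0058
Since p ≈ 0.0058 < α = 0.025, reject H0; the data support H1.

t = 2.69; reject H0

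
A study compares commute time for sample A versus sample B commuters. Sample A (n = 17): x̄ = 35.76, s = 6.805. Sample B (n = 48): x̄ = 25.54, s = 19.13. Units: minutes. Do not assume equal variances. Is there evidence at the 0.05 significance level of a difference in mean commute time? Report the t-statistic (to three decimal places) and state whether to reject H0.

t = 3.177; reject H0

Let group 1 = sample A, group 2 = sample B. H0: μ_1 = μ_2; H1: μ_1 ≠ μ_2 (Welch's two-sample t-test, two-sided).
t = (x̄_1 − x̄_2)/√(s_1²/n_1 + s_2²/n_2) = (35.76 − 25.54)/√(6.805²/17 + 19.13²/48) = 3.177
Welch–Satterthwaite df ≈ 62.97
Two-sided p-value ≈ 0.002
Since p ≈ 0.002 < α = 0.05, reject H0; the data support H1.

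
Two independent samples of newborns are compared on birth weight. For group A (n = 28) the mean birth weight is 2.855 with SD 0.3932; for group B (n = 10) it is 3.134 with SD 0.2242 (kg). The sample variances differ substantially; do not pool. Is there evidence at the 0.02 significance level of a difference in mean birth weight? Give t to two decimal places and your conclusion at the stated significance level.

Let group 1 = group A, group 2 = group B. H0: μ_1 = μ_2; H1: μ_1 ≠ μ_2 (Welch's two-sample t-test, two-sided).
t = (x̄_1 − x̄_2)/√(s_1²/n_1 + s_2²/n_2) = (2.855 − 3.134)/√(0.3932²/28 + 0.2242²/10) = -2.72
Welch–Satterthwaite df ≈ 28.26
Two-sided p-value ≈ 0.011
Since p ≈ 0.011 < α = 0.02, reject H0; the evidence is statistically significant.

t = -2.72; reject H0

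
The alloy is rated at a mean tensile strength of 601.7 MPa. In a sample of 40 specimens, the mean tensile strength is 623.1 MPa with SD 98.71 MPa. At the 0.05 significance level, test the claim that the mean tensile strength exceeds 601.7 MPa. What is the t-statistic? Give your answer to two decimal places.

H0: μ = 601.7; H1: μ > 601.7 (one-sample t-test, right-tailed).
t = (x̄ − μ₀)/(s/√n) = (623.1 − 601.7)/(98.71/√40) = 1.37
df = n − 1 = 39
p-value = P(T ≥ 1.37) ≈ 0.089
Since p ≈ 0.089 > α = 0.05, fail to reject H0; the data do not provide sufficient evidence against H0.

1.37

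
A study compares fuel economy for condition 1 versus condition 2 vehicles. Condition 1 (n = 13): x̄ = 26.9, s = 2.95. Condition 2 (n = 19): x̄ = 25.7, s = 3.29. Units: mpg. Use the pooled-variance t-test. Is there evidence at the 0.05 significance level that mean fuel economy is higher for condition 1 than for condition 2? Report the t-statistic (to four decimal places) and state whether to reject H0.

Let group 1 = condition 1, group 2 = condition 2. H0: μ_1 = μ_2; H1: μ_1 > μ_2 (two-sample pooled-variance t-test, right-tailed).
s_p² = [(13−1)·2.95² + (19−1)·3.29²]/(13+19−2) = 9.97546
t = (26.9 − 25.7)/√[9.97546·(1/13 + 1/19)] = 1.0556
df = n₁ + n₂ − 2 = 30
p-value = P(T ≥ 1.0556) ≈ 0.150
Since p ≈ 0.150 > α = 0.05, fail to reject H0; the data do not provide sufficient evidence against H0.

t = 1.0556; fail to reject H0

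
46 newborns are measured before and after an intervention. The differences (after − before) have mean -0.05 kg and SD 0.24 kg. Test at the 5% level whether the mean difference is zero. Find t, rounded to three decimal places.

-1.413

H0: μ_d = 0; H1: μ_d ≠ 0 (paired t-test on the differences, two-sided).
t = d̄/(s_d/√n) = -0.05/(0.24/√46) = -1.413
df = n − 1 = 45
Two-sided p-value ≈ 0.1645
Since p ≈ 0.1645 > α = 0.05, fail to reject H0; the evidence is not statistically significant.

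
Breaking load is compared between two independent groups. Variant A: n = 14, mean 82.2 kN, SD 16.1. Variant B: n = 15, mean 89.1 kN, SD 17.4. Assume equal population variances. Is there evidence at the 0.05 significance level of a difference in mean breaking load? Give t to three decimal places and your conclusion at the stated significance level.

t = -1.106; fail to reject H0

Let group 1 = variant A, group 2 = variant B. H0: μ_1 = μ_2; H1: μ_1 ≠ μ_2 (two-sample pooled-variance t-test, two-sided).
s_p² = [(14−1)·16.1² + (15−1)·17.4²]/(14+15−2) = 281.791
t = (82.2 − 89.1)/√[281.791·(1/14 + 1/15)] = -1.106
df = n₁ + n₂ − 2 = 27
Two-sided p-value ≈ 0.278
Since p ≈ 0.278 > α = 0.05, fail to reject H0; the data do not provide sufficient evidence against H0.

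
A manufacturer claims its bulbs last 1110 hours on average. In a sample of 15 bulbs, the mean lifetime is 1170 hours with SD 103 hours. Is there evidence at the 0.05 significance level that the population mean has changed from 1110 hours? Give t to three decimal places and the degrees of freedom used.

H0: μ = 1110; H1: μ ≠ 1110 (one-sample t-test, two-sided).
t = (x̄ − μ₀)/(s/√n) = (1170 − 1110)/(103/√15) = 2.256
df = n − 1 = 14
Two-sided p-value ≈ 0.0406
Since p ≈ 0.0406 < α = 0.05, reject H0; the evidence is statistically significant.

t = 2.256, df = 14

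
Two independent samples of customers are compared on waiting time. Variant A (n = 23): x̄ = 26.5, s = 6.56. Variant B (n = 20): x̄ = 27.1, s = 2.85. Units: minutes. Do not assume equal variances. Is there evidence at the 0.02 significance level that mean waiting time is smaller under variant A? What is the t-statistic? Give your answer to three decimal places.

-0.398

Let group 1 = variant A, group 2 = variant B. H0: μ_1 = μ_2; H1: μ_1 < μ_2 (Welch's two-sample t-test, left-tailed).
t = (x̄_1 − x̄_2)/√(s_1²/n_1 + s_2²/n_2) = (26.5 − 27.1)/√(6.56²/23 + 2.85²/20) = -0.398
Welch–Satterthwaite df ≈ 30.90
p-value = P(T ≤ -0.398) ≈ 0.3468
Since p ≈ 0.3468 > α = 0.02, fail to reject H0; the data do not provide sufficient evidence against H0.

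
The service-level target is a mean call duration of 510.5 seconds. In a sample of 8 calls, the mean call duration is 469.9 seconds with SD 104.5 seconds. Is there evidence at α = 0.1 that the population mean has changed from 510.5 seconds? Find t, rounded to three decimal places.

H0: μ = 510.5; H1: μ ≠ 510.5 (one-sample t-test, two-sided).
t = (x̄ − μ₀)/(s/√n) = (469.9 − 510.5)/(104.5/√8) = -1.099
df = n − 1 = 7
Two-sided p-value ≈ 0.3082
Since p ≈ 0.3082 > α = 0.1, fail to reject H0; the evidence is not statistically significant.

-1.099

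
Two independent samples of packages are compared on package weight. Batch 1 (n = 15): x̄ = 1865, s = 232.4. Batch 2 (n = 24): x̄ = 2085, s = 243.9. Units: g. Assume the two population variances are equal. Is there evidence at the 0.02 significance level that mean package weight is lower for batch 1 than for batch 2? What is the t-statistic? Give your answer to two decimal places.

Let group 1 = batch 1, group 2 = batch 2. H0: μ_1 = μ_2; H1: μ_1 < μ_2 (two-sample pooled-variance t-test, left-tailed).
s_p² = [(15−1)·232.4² + (24−1)·243.9²]/(15+24−2) = 57414.7
t = (1865 − 2085)/√[57414.7·(1/15 + 1/24)] = -2.79
df = n₁ + n₂ − 2 = 37
p-value = P(T ≤ -2.79) ≈ 0.0041
Since p ≈ 0.0041 < α = 0.02, reject H0; the evidence is statistically significant.

-2.79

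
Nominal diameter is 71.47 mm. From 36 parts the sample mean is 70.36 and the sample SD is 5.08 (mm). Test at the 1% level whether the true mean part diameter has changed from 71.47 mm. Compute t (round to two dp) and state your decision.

t = -1.31; fail to reject H0

H0: μ = 71.47; H1: μ ≠ 71.47 (one-sample t-test, two-sided).
t = (x̄ − μ₀)/(s/√n) = (70.36 − 71.47)/(5.08/√36) = -1.31
df = n − 1 = 35
Two-sided p-value ≈ 0.198
Since p ≈ 0.198 > α = 0.01, fail to reject H0; the data do not provide sufficient evidence against H0.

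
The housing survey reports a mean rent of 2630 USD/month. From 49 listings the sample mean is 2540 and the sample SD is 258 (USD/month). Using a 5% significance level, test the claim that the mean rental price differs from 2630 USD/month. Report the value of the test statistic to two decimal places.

H0: μ = 2630; H1: μ ≠ 2630 (one-sample t-test, two-sided).
t = (x̄ − μ₀)/(s/√n) = (2540 − 2630)/(258/√49) = -2.44
df = n − 1 = 48
Two-sided p-value ≈ 0.0183
Since p ≈ 0.0183 < α = 0.05, reject H0; the data support H1.

-2.44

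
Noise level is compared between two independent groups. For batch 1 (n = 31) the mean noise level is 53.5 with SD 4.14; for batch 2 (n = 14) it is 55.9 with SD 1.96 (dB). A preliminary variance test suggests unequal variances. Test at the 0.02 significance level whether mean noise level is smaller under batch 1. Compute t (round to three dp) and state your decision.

Let group 1 = batch 1, group 2 = batch 2. H0: μ_1 = μ_2; H1: μ_1 < μ_2 (Welch's two-sample t-test, left-tailed).
t = (x̄_1 − x̄_2)/√(s_1²/n_1 + s_2²/n_2) = (53.5 − 55.9)/√(4.14²/31 + 1.96²/14) = -2.639
Welch–Satterthwaite df ≈ 42.82
p-value = P(T ≤ -2.639) ≈ 0.0058
Since p ≈ 0.0058 < α = 0.02, reject H0; the data support H1.

t = -2.639; reject H0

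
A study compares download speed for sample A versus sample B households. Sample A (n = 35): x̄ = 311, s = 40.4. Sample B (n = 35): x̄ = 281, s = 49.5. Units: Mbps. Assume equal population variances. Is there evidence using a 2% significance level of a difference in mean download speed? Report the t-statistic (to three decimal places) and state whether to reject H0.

Let group 1 = sample A, group 2 = sample B. H0: μ_1 = μ_2; H1: μ_1 ≠ μ_2 (two-sample pooled-variance t-test, two-sided).
s_p² = [(35−1)·40.4² + (35−1)·49.5²]/(35+35−2) = 2041.2
t = (311 − 281)/√[2041.2·(1/35 + 1/35)] = 2.778
df = n₁ + n₂ − 2 = 68
Two-sided p-value ≈ 0.0071
Since p ≈ 0.0071 < α = 0.02, reject H0; the evidence is statistically significant.

t = 2.778; reject H0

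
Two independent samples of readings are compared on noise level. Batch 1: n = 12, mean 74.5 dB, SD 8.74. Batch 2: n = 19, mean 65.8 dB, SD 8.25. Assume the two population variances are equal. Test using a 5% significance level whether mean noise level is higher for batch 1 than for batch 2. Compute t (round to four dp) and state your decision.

t = 2.7958; reject H0

Let group 1 = batch 1, group 2 = batch 2. H0: μ_1 = μ_2; H1: μ_1 > μ_2 (two-sample pooled-variance t-test, right-tailed).
s_p² = [(12−1)·8.74² + (19−1)·8.25²]/(12+19−2) = 71.2203
t = (74.5 − 65.8)/√[71.2203·(1/12 + 1/19)] = 2.7958
df = n₁ + n₂ − 2 = 29
p-value = P(T ≥ 2.7958) ≈ 0.005
Since p ≈ 0.005 < α = 0.05, reject H0; the data support H1.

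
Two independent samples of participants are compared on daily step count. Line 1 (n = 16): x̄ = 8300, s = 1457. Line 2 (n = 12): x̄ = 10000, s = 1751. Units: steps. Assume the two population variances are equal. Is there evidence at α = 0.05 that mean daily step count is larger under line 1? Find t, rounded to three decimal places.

Let group 1 = line 1, group 2 = line 2. H0: μ_1 = μ_2; H1: μ_1 > μ_2 (two-sample pooled-variance t-test, right-tailed).
s_p² = [(16−1)·1457² + (12−1)·1751²]/(16+12−2) = 2521870
t = (8300 − 10000)/√[2521870·(1/16 + 1/12)] = -2.803
df = n₁ + n₂ − 2 = 26
p-value = P(T ≥ -2.803) ≈ 0.9953
Since p ≈ 0.9953 > α = 0.05, fail to reject H0; the evidence is not statistically significant.

-2.803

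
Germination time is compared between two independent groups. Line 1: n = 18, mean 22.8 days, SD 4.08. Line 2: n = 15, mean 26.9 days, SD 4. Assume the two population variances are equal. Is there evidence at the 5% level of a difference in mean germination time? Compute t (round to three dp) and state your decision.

Let group 1 = line 1, group 2 = line 2. H0: μ_1 = μ_2; H1: μ_1 ≠ μ_2 (two-sample pooled-variance t-test, two-sided).
s_p² = [(18−1)·4.08² + (15−1)·4²]/(18+15−2) = 16.3545
t = (22.8 − 26.9)/√[16.3545·(1/18 + 1/15)] = -2.900
df = n₁ + n₂ − 2 = 31
Two-sided p-value ≈ 0.0068
Since p ≈ 0.0068 < α = 0.05, reject H0; the evidence is statistically significant.

t = -2.900; reject H0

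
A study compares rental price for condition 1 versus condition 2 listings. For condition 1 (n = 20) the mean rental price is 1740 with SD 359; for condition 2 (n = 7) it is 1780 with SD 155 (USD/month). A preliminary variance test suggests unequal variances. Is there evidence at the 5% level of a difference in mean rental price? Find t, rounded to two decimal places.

Let group 1 = condition 1, group 2 = condition 2. H0: μ_1 = μ_2; H1: μ_1 ≠ μ_2 (Welch's two-sample t-test, two-sided).
t = (x̄_1 − x̄_2)/√(s_1²/n_1 + s_2²/n_2) = (1740 − 1780)/√(359²/20 + 155²/7) = -0.40
Welch–Satterthwaite df ≈ 23.51
Two-sided p-value ≈ 0.691
Since p ≈ 0.691 > α = 0.05, fail to reject H0; the data do not provide sufficient evidence against H0.

-0.40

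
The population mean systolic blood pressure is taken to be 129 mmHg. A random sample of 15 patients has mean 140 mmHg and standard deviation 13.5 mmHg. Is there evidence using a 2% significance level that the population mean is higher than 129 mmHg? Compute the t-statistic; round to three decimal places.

H0: μ = 129; H1: μ > 129 (one-sample t-test, right-tailed).
t = (x̄ − μ₀)/(s/√n) = (140 − 129)/(13.5/√15) = 3.156
df = n − 1 = 14
p-value = P(T ≥ 3.156) ≈ 0.004
Since p ≈ 0.004 < α = 0.02, reject H0; the data support H1.

3.156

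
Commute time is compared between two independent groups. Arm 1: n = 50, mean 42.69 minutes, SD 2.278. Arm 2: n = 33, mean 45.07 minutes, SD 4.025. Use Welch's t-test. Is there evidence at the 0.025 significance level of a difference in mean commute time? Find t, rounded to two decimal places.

-3.09

Let group 1 = arm 1, group 2 = arm 2. H0: μ_1 = μ_2; H1: μ_1 ≠ μ_2 (Welch's two-sample t-test, two-sided).
t = (x̄_1 − x̄_2)/√(s_1²/n_1 + s_2²/n_2) = (42.69 − 45.07)/√(2.278²/50 + 4.025²/33) = -3.09
Welch–Satterthwaite df ≈ 45.63
Two-sided p-value ≈ 0.003
Since p ≈ 0.003 < α = 0.025, reject H0; the evidence is statistically significant.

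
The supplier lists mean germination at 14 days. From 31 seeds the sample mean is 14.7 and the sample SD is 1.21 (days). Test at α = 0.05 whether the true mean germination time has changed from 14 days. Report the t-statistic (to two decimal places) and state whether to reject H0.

t = 3.22; reject H0

H0: μ = 14; H1: μ ≠ 14 (one-sample t-test, two-sided).
t = (x̄ − μ₀)/(s/√n) = (14.7 − 14)/(1.21/√31) = 3.22
df = n − 1 = 30
Two-sided p-value ≈ 0.0031
Since p ≈ 0.0031 < α = 0.05, reject H0; the evidence is statistically significant.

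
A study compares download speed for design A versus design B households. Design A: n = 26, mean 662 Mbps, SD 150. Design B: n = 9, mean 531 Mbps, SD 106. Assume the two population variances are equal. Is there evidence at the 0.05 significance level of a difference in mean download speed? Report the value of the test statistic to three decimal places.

Let group 1 = design A, group 2 = design B. H0: μ_1 = μ_2; H1: μ_1 ≠ μ_2 (two-sample pooled-variance t-test, two-sided).
s_p² = [(26−1)·150² + (9−1)·106²]/(26+9−2) = 19769.3
t = (662 − 531)/√[19769.3·(1/26 + 1/9)] = 2.409
df = n₁ + n₂ − 2 = 33
Two-sided p-value ≈ 0.0217
Since p ≈ 0.0217 < α = 0.05, reject H0; the data support H1.

2.409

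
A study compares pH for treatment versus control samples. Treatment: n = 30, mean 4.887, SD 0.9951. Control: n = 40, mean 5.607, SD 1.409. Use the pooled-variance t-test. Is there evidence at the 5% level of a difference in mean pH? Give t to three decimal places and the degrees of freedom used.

t = -2.386, df = 68

Let group 1 = treatment, group 2 = control. H0: μ_1 = μ_2; H1: μ_1 ≠ μ_2 (two-sample pooled-variance t-test, two-sided).
s_p² = [(30−1)·0.9951² + (40−1)·1.409²]/(30+40−2) = 1.56092
t = (4.887 − 5.607)/√[1.56092·(1/30 + 1/40)] = -2.386
df = n₁ + n₂ − 2 = 68
Two-sided p-value ≈ 0.0198
Since p ≈ 0.0198 < α = 0.05, reject H0; the data support H1.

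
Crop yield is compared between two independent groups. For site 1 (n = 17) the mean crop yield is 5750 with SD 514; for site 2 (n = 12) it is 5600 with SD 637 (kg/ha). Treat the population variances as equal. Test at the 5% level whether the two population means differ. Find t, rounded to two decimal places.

Let group 1 = site 1, group 2 = site 2. H0: μ_1 = μ_2; H1: μ_1 ≠ μ_2 (two-sample pooled-variance t-test, two-sided).
s_p² = [(17−1)·514² + (12−1)·637²]/(17+12−2) = 321874
t = (5750 − 5600)/√[321874·(1/17 + 1/12)] = 0.70
df = n₁ + n₂ − 2 = 27
Two-sided p-value ≈ 0.489
Since p ≈ 0.489 > α = 0.05, fail to reject H0; the evidence is not statistically significant.

0.70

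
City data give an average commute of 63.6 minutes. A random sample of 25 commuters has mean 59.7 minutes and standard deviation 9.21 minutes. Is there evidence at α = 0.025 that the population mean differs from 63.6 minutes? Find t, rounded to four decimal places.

-2.1173

H0: μ = 63.6; H1: μ ≠ 63.6 (one-sample t-test, two-sided).
t = (x̄ − μ₀)/(s/√n) = (59.7 − 63.6)/(9.21/√25) = -2.1173
df = n − 1 = 24
Two-sided p-value ≈ 0.045
Since p ≈ 0.045 > α = 0.025, fail to reject H0; the evidence is not statistically significant.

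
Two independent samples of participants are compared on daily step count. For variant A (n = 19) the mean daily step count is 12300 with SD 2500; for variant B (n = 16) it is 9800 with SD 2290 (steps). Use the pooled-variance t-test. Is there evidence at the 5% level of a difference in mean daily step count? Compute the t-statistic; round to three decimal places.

Let group 1 = variant A, group 2 = variant B. H0: μ_1 = μ_2; H1: μ_1 ≠ μ_2 (two-sample pooled-variance t-test, two-sided).
s_p² = [(19−1)·2500² + (16−1)·2290²]/(19+16−2) = 5792770
t = (12300 − 9800)/√[5792770·(1/19 + 1/16)] = 3.061
df = n₁ + n₂ − 2 = 33
Two-sided p-value ≈ 0.004
Since p ≈ 0.004 < α = 0.05, reject H0; the evidence is statistically significant.

3.061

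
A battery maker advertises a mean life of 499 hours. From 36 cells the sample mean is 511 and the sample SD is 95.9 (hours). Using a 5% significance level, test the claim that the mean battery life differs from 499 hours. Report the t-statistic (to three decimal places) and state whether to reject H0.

t = 0.751; fail to reject H0

H0: μ = 499; H1: μ ≠ 499 (one-sample t-test, two-sided).
t = (x̄ − μ₀)/(s/√n) = (511 − 499)/(95.9/√36) = 0.751
df = n − 1 = 35
Two-sided p-value ≈ 0.4578
Since p ≈ 0.4578 > α = 0.05, fail to reject H0; the data do not provide sufficient evidence against H0.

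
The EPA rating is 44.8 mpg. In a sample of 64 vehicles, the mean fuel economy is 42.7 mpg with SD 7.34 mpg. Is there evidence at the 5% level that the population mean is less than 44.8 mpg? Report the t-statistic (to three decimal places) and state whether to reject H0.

H0: μ = 44.8; H1: μ < 44.8 (one-sample t-test, left-tailed).
t = (x̄ − μ₀)/(s/√n) = (42.7 − 44.8)/(7.34/√64) = -2.289
df = n − 1 = 63
p-value = P(T ≤ -2.289) ≈ 0.0127
Since p ≈ 0.0127 < α = 0.05, reject H0; the evidence is statistically significant.

t = -2.289; reject H0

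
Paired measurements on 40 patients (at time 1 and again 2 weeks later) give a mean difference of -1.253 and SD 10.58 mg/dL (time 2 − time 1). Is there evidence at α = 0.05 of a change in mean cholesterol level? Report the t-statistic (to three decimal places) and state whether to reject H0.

t = -0.749; fail to reject H0

H0: μ_d = 0; H1: μ_d ≠ 0 (paired t-test on the differences, two-sided).
t = d̄/(s_d/√n) = -1.253/(10.58/√40) = -0.749
df = n − 1 = 39
Two-sided p-value ≈ 0.458
Since p ≈ 0.458 > α = 0.05, fail to reject H0; the data do not provide sufficient evidence against H0.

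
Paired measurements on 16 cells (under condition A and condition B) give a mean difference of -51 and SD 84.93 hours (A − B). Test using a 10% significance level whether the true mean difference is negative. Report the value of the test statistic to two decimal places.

-2.40

H0: μ_d = 0; H1: μ_d < 0 (paired t-test on the differences, left-tailed).
t = d̄/(s_d/√n) = -51/(84.93/√16) = -2.40
df = n − 1 = 15
p-value = P(T ≤ -2.40) ≈ 0.0149
Since p ≈ 0.0149 < α = 0.1, reject H0; the evidence is statistically significant.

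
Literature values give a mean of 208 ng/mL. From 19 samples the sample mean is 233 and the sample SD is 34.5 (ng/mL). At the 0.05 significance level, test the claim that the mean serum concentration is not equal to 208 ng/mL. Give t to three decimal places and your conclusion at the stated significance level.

t = 3.159; reject H0

H0: μ = 208; H1: μ ≠ 208 (one-sample t-test, two-sided).
t = (x̄ − μ₀)/(s/√n) = (233 − 208)/(34.5/√19) = 3.159
df = n − 1 = 18
Two-sided p-value ≈ 0.005
Since p ≈ 0.005 < α = 0.05, reject H0; the data support H1.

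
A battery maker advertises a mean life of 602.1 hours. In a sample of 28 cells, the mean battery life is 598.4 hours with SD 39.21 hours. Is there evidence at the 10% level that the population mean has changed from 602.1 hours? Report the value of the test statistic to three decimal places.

-0.499

H0: μ = 602.1; H1: μ ≠ 602.1 (one-sample t-test, two-sided).
t = (x̄ − μ₀)/(s/√n) = (598.4 − 602.1)/(39.21/√28) = -0.499
df = n − 1 = 27
Two-sided p-value ≈ 0.6216
Since p ≈ 0.6216 > α = 0.1, fail to reject H0; the data do not provide sufficient evidence against H0.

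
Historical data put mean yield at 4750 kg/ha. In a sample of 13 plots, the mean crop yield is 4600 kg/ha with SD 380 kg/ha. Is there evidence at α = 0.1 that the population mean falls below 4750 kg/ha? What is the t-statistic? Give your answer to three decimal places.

-1.423

H0: μ = 4750; H1: μ < 4750 (one-sample t-test, left-tailed).
t = (x̄ − μ₀)/(s/√n) = (4600 − 4750)/(380/√13) = -1.423
df = n − 1 = 12
p-value = P(T ≤ -1.423) ≈ 0.090
Since p ≈ 0.090 < α = 0.1, reject H0; the data support H1.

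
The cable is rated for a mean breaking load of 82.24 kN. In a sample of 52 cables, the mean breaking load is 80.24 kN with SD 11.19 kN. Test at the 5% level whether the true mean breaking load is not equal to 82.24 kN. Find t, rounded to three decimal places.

-1.289

H0: μ = 82.24; H1: μ ≠ 82.24 (one-sample t-test, two-sided).
t = (x̄ − μ₀)/(s/√n) = (80.24 − 82.24)/(11.19/√52) = -1.289
df = n − 1 = 51
Two-sided p-value ≈ 0.2033
Since p ≈ 0.2033 > α = 0.05, fail to reject H0; the evidence is not statistically significant.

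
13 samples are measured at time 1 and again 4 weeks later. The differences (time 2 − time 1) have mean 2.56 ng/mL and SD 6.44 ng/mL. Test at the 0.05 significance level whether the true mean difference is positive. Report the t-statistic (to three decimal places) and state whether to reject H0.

t = 1.433; fail to reject H0

H0: μ_d = 0; H1: μ_d > 0 (paired t-test on the differences, right-tailed).
t = d̄/(s_d/√n) = 2.56/(6.44/√13) = 1.433
df = n − 1 = 12
p-value = P(T ≥ 1.433) ≈ 0.0887
Since p ≈ 0.0887 > α = 0.05, fail to reject H0; the data do not provide sufficient evidence against H0.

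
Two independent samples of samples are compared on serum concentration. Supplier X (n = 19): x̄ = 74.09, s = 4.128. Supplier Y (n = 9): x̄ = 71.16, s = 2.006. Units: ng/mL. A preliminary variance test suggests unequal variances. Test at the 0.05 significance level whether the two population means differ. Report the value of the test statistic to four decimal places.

2.5274

Let group 1 = supplier X, group 2 = supplier Y. H0: μ_1 = μ_2; H1: μ_1 ≠ μ_2 (Welch's two-sample t-test, two-sided).
t = (x̄_1 − x̄_2)/√(s_1²/n_1 + s_2²/n_2) = (74.09 − 71.16)/√(4.128²/19 + 2.006²/9) = 2.5274
Welch–Satterthwaite df ≈ 25.92
Two-sided p-value ≈ 0.018
Since p ≈ 0.018 < α = 0.05, reject H0; the data support H1.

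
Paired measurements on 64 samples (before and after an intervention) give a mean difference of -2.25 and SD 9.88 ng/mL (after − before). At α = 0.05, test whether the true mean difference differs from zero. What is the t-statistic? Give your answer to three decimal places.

H0: μ_d = 0; H1: μ_d ≠ 0 (paired t-test on the differences, two-sided).
t = d̄/(s_d/√n) = -2.25/(9.88/√64) = -1.822
df = n − 1 = 63
Two-sided p-value ≈ 0.073
Since p ≈ 0.073 > α = 0.05, fail to reject H0; the evidence is not statistically significant.

-1.822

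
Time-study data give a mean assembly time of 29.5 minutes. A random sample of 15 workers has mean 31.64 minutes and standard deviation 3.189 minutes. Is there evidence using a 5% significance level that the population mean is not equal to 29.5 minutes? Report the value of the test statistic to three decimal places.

2.599

H0: μ = 29.5; H1: μ ≠ 29.5 (one-sample t-test, two-sided).
t = (x̄ − μ₀)/(s/√n) = (31.64 − 29.5)/(3.189/√15) = 2.599
df = n − 1 = 14
Two-sided p-value ≈ 0.0210
Since p ≈ 0.0210 < α = 0.05, reject H0; the data support H1.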